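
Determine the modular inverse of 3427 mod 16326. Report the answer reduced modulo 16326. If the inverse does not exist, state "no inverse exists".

1453

Apply the Euclidean algorithm to 16326 and 3427:
16326 = 4·3427 + 2618
3427 = 1·2618 + 809
2618 = 3·809 + 191
809 = 4·191 + 45
191 = 4·45 + 11
45 = 4·11 + 1
11 = 11·1 + 0
The gcd is 1. Working backward:
1 = 45 − 4·11
1 = −4·191 + 17·45
1 = 17·809 − 72·191
1 = −72·2618 + 233·809
1 = 233·3427 − 305·2618
1 = −305·16326 + 1453·3427
So 3427·1453 ≡ 1 (mod 16326).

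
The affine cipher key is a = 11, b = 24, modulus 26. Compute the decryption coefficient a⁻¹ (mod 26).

19

gcd(26, 11) by repeated division:
26 = 2·11 + 4
11 = 2·4 + 3
4 = 1·3 + 1
3 = 3·1 + 0
Since gcd(11, 26) = 1, back-substitute to write 1 as a combination:
1 = 4 − 3
1 = −11 + 3·4
1 = 3·26 − 7·11
Hence 11⁻¹ ≡ -7 ≡ 19 (mod 26).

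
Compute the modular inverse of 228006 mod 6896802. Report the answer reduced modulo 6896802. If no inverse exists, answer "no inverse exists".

no inverse exists

Euclidean algorithm on 6896802, 228006:
6896802 = 30×228006 + 56622
228006 = 4×56622 + 1518
56622 = 37×1518 + 456
1518 = 3×456 + 150
456 = 3×150 + 6
150 = 25×6 + 0
Since gcd = 6 > 1, 228006 is not a unit mod 6896802.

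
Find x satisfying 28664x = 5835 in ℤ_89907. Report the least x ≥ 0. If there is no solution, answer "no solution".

First find gcd(28664, 89907):
89907 = 3·28664 + 3915
28664 = 7·3915 + 1259
3915 = 3·1259 + 138
1259 = 9·138 + 17
138 = 8·17 + 2
17 = 8·2 + 1
2 = 2·1 + 0
gcd = 1, so a unique solution mod 89907 exists.
Back-substitute for the Bézout coefficients:
1 = 17 − 8·2
1 = −8·138 + 65·17
1 = 65·1259 − 593·138
1 = −593·3915 + 1844·1259
1 = 1844·28664 − 13501·3915
1 = −13501·89907 + 42347·28664
So 28664·(42347) ≡ 1 (mod 89907), giving 28664⁻¹ ≡ 42347.
x ≡ 28664⁻¹·5835 ≡ 42347·5835 ≡ 30309 (mod 89907).

30309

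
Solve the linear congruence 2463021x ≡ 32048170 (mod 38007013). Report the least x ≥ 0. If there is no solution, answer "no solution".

First find gcd(2463021, 38007013):
38007013 = 15·2463021 + 1061698
2463021 = 2·1061698 + 339625
1061698 = 3·339625 + 42823
339625 = 7·42823 + 39864
42823 = 1·39864 + 2959
39864 = 13·2959 + 1397
2959 = 2·1397 + 165
1397 = 8·165 + 77
165 = 2·77 + 11
77 = 7·11 + 0
gcd = 11 and 11 | 32048170, so solutions exist. Divide through by 11: 223911x ≡ 2913470 (mod 3455183).
Now find 223911⁻¹ mod 3455183:
3455183 = 15*223911 + 96518
223911 = 2*96518 + 30875
96518 = 3*30875 + 3893
30875 = 7*3893 + 3624
3893 = 1*3624 + 269
3624 = 13*269 + 127
269 = 2*127 + 15
127 = 8*15 + 7
15 = 2*7 + 1
7 = 7*1 + 0
Back-substitute:
1 = 15 − 2·7
1 = −2·127 + 17·15
1 = 17·269 − 36·127
1 = −36·3624 + 485·269
1 = 485·3893 − 521·3624
1 = −521·30875 + 4132·3893
1 = 4132·96518 − 12917·30875
1 = −12917·223911 + 29966·96518
1 = 29966·3455183 − 462407·223911
So 223911·(-462407) ≡ 1 (mod 3455183), i.e. 223911⁻¹ ≡ 2992776.
Then x ≡ 2992776·2913470 ≡ 1481240 (mod 3455183); the smallest non-negative solution is x = 1481240.

1481240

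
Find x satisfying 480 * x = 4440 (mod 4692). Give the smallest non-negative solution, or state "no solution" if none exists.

First find gcd(480, 4692):
4692 = 9*480 + 372
480 = 1*372 + 108
372 = 3*108 + 48
108 = 2*48 + 12
48 = 4*12 + 0
gcd = 12 and 12 | 4440, so solutions exist. Divide through by 12: 40x ≡ 370 (mod 391).
Now find 40⁻¹ mod 391:
391 = 9×40 + 31
40 = 1×31 + 9
31 = 3×9 + 4
9 = 2×4 + 1
4 = 4×1 + 0
Back-substitute:
1 = 9 − 2·4
1 = −2·31 + 7·9
1 = 7·40 − 9·31
1 = −9·391 + 88·40
So 40⁻¹ ≡ 88 (mod 391).
Then x ≡ 88·370 ≡ 107 (mod 391); the smallest non-negative solution is x = 107.

107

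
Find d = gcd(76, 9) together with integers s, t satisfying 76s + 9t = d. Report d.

Euclidean algorithm:
76 = 8·9 + 4
9 = 2·4 + 1
4 = 4·1 + 0
gcd(76, 9) = 1.
Express as a combination:
1 = 9 − 2·4
1 = −2·76 + 17·9
So 1 = (-2)·76 + (17)·9.

1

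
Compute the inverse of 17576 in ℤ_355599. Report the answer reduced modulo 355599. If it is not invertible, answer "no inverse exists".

Run Euclid on (355599, 17576):
355599 = 20×17576 + 4079
17576 = 4×4079 + 1260
4079 = 3×1260 + 299
1260 = 4×299 + 64
299 = 4×64 + 43
64 = 1×43 + 21
43 = 2×21 + 1
21 = 21×1 + 0
Since gcd(17576, 355599) = 1, back-substitute to write 1 as a combination:
1 = 43 − 2·21
1 = −2·64 + 3·43
1 = 3·299 − 14·64
1 = −14·1260 + 59·299
1 = 59·4079 − 191·1260
1 = −191·17576 + 823·4079
1 = 823·355599 − 16651·17576
Thus 17576·(-16651) ≡ 1 (mod 355599); reducing, -16651 mod 355599 = 338948.

338948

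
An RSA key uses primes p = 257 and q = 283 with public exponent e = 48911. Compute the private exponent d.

φ(n) = (p−1)(q−1) = 256·282 = 72192.
Need d with 48911·d ≡ 1 (mod 72192). Apply the extended Euclidean algorithm:
72192 = 1·48911 + 23281
48911 = 2·23281 + 2349
23281 = 9·2349 + 2140
2349 = 1·2140 + 209
2140 = 10·209 + 50
209 = 4·50 + 9
50 = 5·9 + 5
9 = 1·5 + 4
5 = 1·4 + 1
4 = 4·1 + 0
Back-substitute:
1 = 5 − 4
1 = −9 + 2·5
1 = 2·50 − 11·9
1 = −11·209 + 46·50
1 = 46·2140 − 471·209
1 = −471·2349 + 517·2140
1 = 517·23281 − 5124·2349
1 = −5124·48911 + 10765·23281
1 = 10765·72192 − 15889·48911
So 48911·(-15889) ≡ 1 (mod 72192), hence d ≡ -15889 ≡ 56303 (mod 72192).

56303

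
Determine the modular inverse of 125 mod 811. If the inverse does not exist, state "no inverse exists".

Extended Euclidean algorithm:
811 = 6×125 + 61
125 = 2×61 + 3
61 = 20×3 + 1
3 = 3×1 + 0
The gcd is 1. Working backward:
1 = 61 − 20·3
1 = −20·125 + 41·61
1 = 41·811 − 266·125
So 125·(-266) ≡ 1 (mod 811), and -266 ≡ 545 (mod 811).

545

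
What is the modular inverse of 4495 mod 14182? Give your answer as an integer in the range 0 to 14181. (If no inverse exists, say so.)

Apply the Euclidean algorithm to 14182 and 4495:
14182 = 3·4495 + 697
4495 = 6·697 + 313
697 = 2·313 + 71
313 = 4·71 + 29
71 = 2·29 + 13
29 = 2·13 + 3
13 = 4·3 + 1
3 = 3·1 + 0
gcd = 1, so the inverse exists. Back-substitute:
1 = 13 − 4·3
1 = −4·29 + 9·13
1 = 9·71 − 22·29
1 = −22·313 + 97·71
1 = 97·697 − 216·313
1 = −216·4495 + 1393·697
1 = 1393·14182 − 4395·4495
So 4495·(-4395) ≡ 1 (mod 14182), and -4395 ≡ 9787 (mod 14182).

9787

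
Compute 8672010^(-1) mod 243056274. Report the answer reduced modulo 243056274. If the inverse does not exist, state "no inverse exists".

Compute gcd(8672010, 243056274):
243056274 = 28*8672010 + 239994
8672010 = 36*239994 + 32226
239994 = 7*32226 + 14412
32226 = 2*14412 + 3402
14412 = 4*3402 + 804
3402 = 4*804 + 186
804 = 4*186 + 60
186 = 3*60 + 6
60 = 10*6 + 0
gcd(8672010, 243056274) = 6 ≠ 1, so 8672010 has no multiplicative inverse modulo 243056274.

no inverse exists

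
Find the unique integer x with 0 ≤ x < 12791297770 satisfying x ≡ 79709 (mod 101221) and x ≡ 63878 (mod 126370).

2934375278

Write x = 79709 + 101221·k. Then 101221·k ≡ 63878 − 79709 ≡ 110539 (mod 126370).
Need 101221⁻¹ mod 126370. Extended Euclid on (126370, 101221):
126370 = 1*101221 + 25149
101221 = 4*25149 + 625
25149 = 40*625 + 149
625 = 4*149 + 29
149 = 5*29 + 4
29 = 7*4 + 1
4 = 4*1 + 0
Back-substitute:
1 = 29 − 7·4
1 = −7·149 + 36·29
1 = 36·625 − 151·149
1 = −151·25149 + 6076·625
1 = 6076·101221 − 24455·25149
1 = −24455·126370 + 30531·101221
101221⁻¹ ≡ 30531 (mod 126370), so k ≡ 30531·110539 ≡ 28989 (mod 126370).
x = 79709 + 101221·28989 = 2934375278.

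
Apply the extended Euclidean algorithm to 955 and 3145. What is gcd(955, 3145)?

Euclidean algorithm:
3145 = 3×955 + 280
955 = 3×280 + 115
280 = 2×115 + 50
115 = 2×50 + 15
50 = 3×15 + 5
15 = 3×5 + 0
gcd(955, 3145) = 5.
Express as a combination:
5 = 50 − 3·15
5 = −3·115 + 7·50
5 = 7·280 − 17·115
5 = −17·955 + 58·280
5 = 58·3145 − 191·955
So 5 = (58)·3145 + (-191)·955.

5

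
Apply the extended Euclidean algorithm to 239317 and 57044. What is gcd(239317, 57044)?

13

Euclidean algorithm:
239317 = 4×57044 + 11141
57044 = 5×11141 + 1339
11141 = 8×1339 + 429
1339 = 3×429 + 52
429 = 8×52 + 13
52 = 4×13 + 0
gcd(239317, 57044) = 13.
Express as a combination:
13 = 429 − 8·52
13 = −8·1339 + 25·429
13 = 25·11141 − 208·1339
13 = −208·57044 + 1065·11141
13 = 1065·239317 − 4468·57044
So 13 = (1065)·239317 + (-4468)·57044.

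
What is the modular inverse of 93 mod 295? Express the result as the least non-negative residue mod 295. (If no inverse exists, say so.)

Extended Euclidean algorithm:
295 = 3×93 + 16
93 = 5×16 + 13
16 = 1×13 + 3
13 = 4×3 + 1
3 = 3×1 + 0
Since gcd(93, 295) = 1, back-substitute to write 1 as a combination:
1 = 13 − 4·3
1 = −4·16 + 5·13
1 = 5·93 − 29·16
1 = −29·295 + 92·93
So 93·92 ≡ 1 (mod 295).

92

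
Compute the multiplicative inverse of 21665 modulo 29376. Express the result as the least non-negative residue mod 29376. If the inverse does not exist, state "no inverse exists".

9185

Run Euclid on (29376, 21665):
29376 = 1*21665 + 7711
21665 = 2*7711 + 6243
7711 = 1*6243 + 1468
6243 = 4*1468 + 371
1468 = 3*371 + 355
371 = 1*355 + 16
355 = 22*16 + 3
16 = 5*3 + 1
3 = 3*1 + 0
gcd = 1, so the inverse exists. Back-substitute:
1 = 16 − 5·3
1 = −5·355 + 111·16
1 = 111·371 − 116·355
1 = −116·1468 + 459·371
1 = 459·6243 − 1952·1468
1 = −1952·7711 + 2411·6243
1 = 2411·21665 − 6774·7711
1 = −6774·29376 + 9185·21665
So 21665·9185 ≡ 1 (mod 29376).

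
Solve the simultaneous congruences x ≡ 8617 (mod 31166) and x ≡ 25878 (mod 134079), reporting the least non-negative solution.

Write x = 8617 + 31166·k. Then 31166·k ≡ 25878 − 8617 ≡ 17261 (mod 134079).
Need 31166⁻¹ mod 134079. Extended Euclid on (134079, 31166):
134079 = 4*31166 + 9415
31166 = 3*9415 + 2921
9415 = 3*2921 + 652
2921 = 4*652 + 313
652 = 2*313 + 26
313 = 12*26 + 1
26 = 26*1 + 0
Back-substitute:
1 = 313 − 12·26
1 = −12·652 + 25·313
1 = 25·2921 − 112·652
1 = −112·9415 + 361·2921
1 = 361·31166 − 1195·9415
1 = −1195·134079 + 5141·31166
31166⁻¹ ≡ 5141 (mod 134079), so k ≡ 5141·17261 ≡ 112582 (mod 134079).
x = 8617 + 31166·112582 = 3508739229.

3508739229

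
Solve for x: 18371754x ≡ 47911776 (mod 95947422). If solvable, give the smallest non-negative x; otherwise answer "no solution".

13189294

First find gcd(18371754, 95947422):
95947422 = 5*18371754 + 4088652
18371754 = 4*4088652 + 2017146
4088652 = 2*2017146 + 54360
2017146 = 37*54360 + 5826
54360 = 9*5826 + 1926
5826 = 3*1926 + 48
1926 = 40*48 + 6
48 = 8*6 + 0
gcd = 6 and 6 | 47911776, so solutions exist. Divide through by 6: 3061959x ≡ 7985296 (mod 15991237).
Now find 3061959⁻¹ mod 15991237:
15991237 = 5*3061959 + 681442
3061959 = 4*681442 + 336191
681442 = 2*336191 + 9060
336191 = 37*9060 + 971
9060 = 9*971 + 321
971 = 3*321 + 8
321 = 40*8 + 1
8 = 8*1 + 0
Back-substitute:
1 = 321 − 40·8
1 = −40·971 + 121·321
1 = 121·9060 − 1129·971
1 = −1129·336191 + 41894·9060
1 = 41894·681442 − 84917·336191
1 = −84917·3061959 + 381562·681442
1 = 381562·15991237 − 1992727·3061959
So 3061959·(-1992727) ≡ 1 (mod 15991237), i.e. 3061959⁻¹ ≡ 13998510.
Then x ≡ 13998510·7985296 ≡ 13189294 (mod 15991237); the smallest non-negative solution is x = 13189294.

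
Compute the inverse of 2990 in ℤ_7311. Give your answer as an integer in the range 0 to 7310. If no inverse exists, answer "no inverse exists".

1538

Extended Euclidean algorithm:
7311 = 2*2990 + 1331
2990 = 2*1331 + 328
1331 = 4*328 + 19
328 = 17*19 + 5
19 = 3*5 + 4
5 = 1*4 + 1
4 = 4*1 + 0
Since gcd(2990, 7311) = 1, back-substitute to write 1 as a combination:
1 = 5 − 4
1 = −19 + 4·5
1 = 4·328 − 69·19
1 = −69·1331 + 280·328
1 = 280·2990 − 629·1331
1 = −629·7311 + 1538·2990
So 2990·1538 ≡ 1 (mod 7311).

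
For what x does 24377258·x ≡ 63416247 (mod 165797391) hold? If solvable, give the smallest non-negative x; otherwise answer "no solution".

63319170

First find gcd(24377258, 165797391):
165797391 = 6·24377258 + 19533843
24377258 = 1·19533843 + 4843415
19533843 = 4·4843415 + 160183
4843415 = 30·160183 + 37925
160183 = 4·37925 + 8483
37925 = 4·8483 + 3993
8483 = 2·3993 + 497
3993 = 8·497 + 17
497 = 29·17 + 4
17 = 4·4 + 1
4 = 4·1 + 0
gcd = 1, so a unique solution mod 165797391 exists.
Back-substitute for the Bézout coefficients:
1 = 17 − 4·4
1 = −4·497 + 117·17
1 = 117·3993 − 940·497
1 = −940·8483 + 1997·3993
1 = 1997·37925 − 8928·8483
1 = −8928·160183 + 37709·37925
1 = 37709·4843415 − 1140198·160183
1 = −1140198·19533843 + 4598501·4843415
1 = 4598501·24377258 − 5738699·19533843
1 = −5738699·165797391 + 39030695·24377258
So 24377258·(39030695) ≡ 1 (mod 165797391), giving 24377258⁻¹ ≡ 39030695.
x ≡ 24377258⁻¹·63416247 ≡ 39030695·63416247 ≡ 63319170 (mod 165797391).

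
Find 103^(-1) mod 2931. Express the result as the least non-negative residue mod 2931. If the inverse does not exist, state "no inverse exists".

1309

Run Euclid on (2931, 103):
2931 = 28*103 + 47
103 = 2*47 + 9
47 = 5*9 + 2
9 = 4*2 + 1
2 = 2*1 + 0
gcd = 1, so the inverse exists. Back-substitute:
1 = 9 − 4·2
1 = −4·47 + 21·9
1 = 21·103 − 46·47
1 = −46·2931 + 1309·103
So 103·1309 ≡ 1 (mod 2931).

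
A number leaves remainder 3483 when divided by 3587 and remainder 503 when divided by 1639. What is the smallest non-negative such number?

Write x = 3483 + 3587·k. Then 3587·k ≡ 503 − 3483 ≡ 298 (mod 1639).
Need 3587⁻¹ mod 1639. Extended Euclid on (1639, 309):
1639 = 5·309 + 94
309 = 3·94 + 27
94 = 3·27 + 13
27 = 2·13 + 1
13 = 13·1 + 0
Back-substitute:
1 = 27 − 2·13
1 = −2·94 + 7·27
1 = 7·309 − 23·94
1 = −23·1639 + 122·309
3587⁻¹ ≡ 122 (mod 1639), so k ≡ 122·298 ≡ 298 (mod 1639).
x = 3483 + 3587·298 = 1072409.

1072409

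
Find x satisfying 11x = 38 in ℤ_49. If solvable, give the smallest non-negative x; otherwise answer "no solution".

48

First find gcd(11, 49):
49 = 4*11 + 5
11 = 2*5 + 1
5 = 5*1 + 0
gcd = 1, so a unique solution mod 49 exists.
Back-substitute for the Bézout coefficients:
1 = 11 − 2·5
1 = −2·49 + 9·11
So 11·(9) ≡ 1 (mod 49), giving 11⁻¹ ≡ 9.
x ≡ 11⁻¹·38 ≡ 9·38 ≡ 48 (mod 49).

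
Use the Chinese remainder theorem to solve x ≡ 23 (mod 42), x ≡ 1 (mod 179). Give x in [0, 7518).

359

Write x = 23 + 42·k. Then 42·k ≡ 1 − 23 ≡ 157 (mod 179).
Need 42⁻¹ mod 179. Extended Euclid on (179, 42):
179 = 4×42 + 11
42 = 3×11 + 9
11 = 1×9 + 2
9 = 4×2 + 1
2 = 2×1 + 0
Back-substitute:
1 = 9 − 4·2
1 = −4·11 + 5·9
1 = 5·42 − 19·11
1 = −19·179 + 81·42
42⁻¹ ≡ 81 (mod 179), so k ≡ 81·157 ≡ 8 (mod 179).
x = 23 + 42·8 = 359.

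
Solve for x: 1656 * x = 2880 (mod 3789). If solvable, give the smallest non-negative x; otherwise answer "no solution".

258

First find gcd(1656, 3789):
3789 = 2×1656 + 477
1656 = 3×477 + 225
477 = 2×225 + 27
225 = 8×27 + 9
27 = 3×9 + 0
gcd = 9 and 9 | 2880, so solutions exist. Divide through by 9: 184x ≡ 320 (mod 421).
Now find 184⁻¹ mod 421:
421 = 2·184 + 53
184 = 3·53 + 25
53 = 2·25 + 3
25 = 8·3 + 1
3 = 3·1 + 0
Back-substitute:
1 = 25 − 8·3
1 = −8·53 + 17·25
1 = 17·184 − 59·53
1 = −59·421 + 135·184
So 184⁻¹ ≡ 135 (mod 421).
Then x ≡ 135·320 ≡ 258 (mod 421); the smallest non-negative solution is x = 258.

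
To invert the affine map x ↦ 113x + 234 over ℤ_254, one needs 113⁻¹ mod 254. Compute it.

Apply the Euclidean algorithm to 254 and 113:
254 = 2×113 + 28
113 = 4×28 + 1
28 = 28×1 + 0
gcd = 1, so the inverse exists. Back-substitute:
1 = 113 − 4·28
1 = −4·254 + 9·113
So 113·9 ≡ 1 (mod 254).

9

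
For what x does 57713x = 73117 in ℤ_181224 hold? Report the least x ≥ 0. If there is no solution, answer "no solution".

First find gcd(57713, 181224):
181224 = 3×57713 + 8085
57713 = 7×8085 + 1118
8085 = 7×1118 + 259
1118 = 4×259 + 82
259 = 3×82 + 13
82 = 6×13 + 4
13 = 3×4 + 1
4 = 4×1 + 0
gcd = 1, so a unique solution mod 181224 exists.
Back-substitute for the Bézout coefficients:
1 = 13 − 3·4
1 = −3·82 + 19·13
1 = 19·259 − 60·82
1 = −60·1118 + 259·259
1 = 259·8085 − 1873·1118
1 = −1873·57713 + 13370·8085
1 = 13370·181224 − 41983·57713
So 57713·(-41983) ≡ 1 (mod 181224), giving 57713⁻¹ ≡ 139241.
x ≡ 57713⁻¹·73117 ≡ 139241·73117 ≡ 82325 (mod 181224).

82325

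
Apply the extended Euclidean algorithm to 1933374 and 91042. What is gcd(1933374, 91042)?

2

Euclidean algorithm:
1933374 = 21×91042 + 21492
91042 = 4×21492 + 5074
21492 = 4×5074 + 1196
5074 = 4×1196 + 290
1196 = 4×290 + 36
290 = 8×36 + 2
36 = 18×2 + 0
gcd(1933374, 91042) = 2.
Working backward:
2 = 290 − 8·36
2 = −8·1196 + 33·290
2 = 33·5074 − 140·1196
2 = −140·21492 + 593·5074
2 = 593·91042 − 2512·21492
2 = −2512·1933374 + 53345·91042
So 2 = (-2512)·1933374 + (53345)·91042.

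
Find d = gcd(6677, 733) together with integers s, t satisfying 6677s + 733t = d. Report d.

1

Euclidean algorithm:
6677 = 9·733 + 80
733 = 9·80 + 13
80 = 6·13 + 2
13 = 6·2 + 1
2 = 2·1 + 0
gcd(6677, 733) = 1.
Back-substituting:
1 = 13 − 6·2
1 = −6·80 + 37·13
1 = 37·733 − 339·80
1 = −339·6677 + 3088·733
So 1 = (-339)·6677 + (3088)·733.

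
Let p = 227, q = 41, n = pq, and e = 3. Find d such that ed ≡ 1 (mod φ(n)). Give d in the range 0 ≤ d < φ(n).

φ(n) = (p−1)(q−1) = 226·40 = 9040.
Need d with 3·d ≡ 1 (mod 9040). Apply the extended Euclidean algorithm:
9040 = 3013*3 + 1
3 = 3*1 + 0
Back-substitute:
1 = 9040 − 3013·3
So 3·(-3013) ≡ 1 (mod 9040), hence d ≡ -3013 ≡ 6027 (mod 9040).

6027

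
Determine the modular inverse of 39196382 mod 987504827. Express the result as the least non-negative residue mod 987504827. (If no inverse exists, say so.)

gcd(987504827, 39196382) by repeated division:
987504827 = 25*39196382 + 7595277
39196382 = 5*7595277 + 1219997
7595277 = 6*1219997 + 275295
1219997 = 4*275295 + 118817
275295 = 2*118817 + 37661
118817 = 3*37661 + 5834
37661 = 6*5834 + 2657
5834 = 2*2657 + 520
2657 = 5*520 + 57
520 = 9*57 + 7
57 = 8*7 + 1
7 = 7*1 + 0
Since gcd(39196382, 987504827) = 1, back-substitute to write 1 as a combination:
1 = 57 − 8·7
1 = −8·520 + 73·57
1 = 73·2657 − 373·520
1 = −373·5834 + 819·2657
1 = 819·37661 − 5287·5834
1 = −5287·118817 + 16680·37661
1 = 16680·275295 − 38647·118817
1 = −38647·1219997 + 171268·275295
1 = 171268·7595277 − 1066255·1219997
1 = −1066255·39196382 + 5502543·7595277
1 = 5502543·987504827 − 138629830·39196382
Thus 39196382·(-138629830) ≡ 1 (mod 987504827); reducing, -138629830 mod 987504827 = 848874997.

848874997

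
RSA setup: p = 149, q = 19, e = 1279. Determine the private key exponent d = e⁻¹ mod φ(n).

2287

φ(n) = (p−1)(q−1) = 148·18 = 2664.
Need d with 1279·d ≡ 1 (mod 2664). Apply the extended Euclidean algorithm:
2664 = 2×1279 + 106
1279 = 12×106 + 7
106 = 15×7 + 1
7 = 7×1 + 0
Back-substitute:
1 = 106 − 15·7
1 = −15·1279 + 181·106
1 = 181·2664 − 377·1279
So 1279·(-377) ≡ 1 (mod 2664), hence d ≡ -377 ≡ 2287 (mod 2664).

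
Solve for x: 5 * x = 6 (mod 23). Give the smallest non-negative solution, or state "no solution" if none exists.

First find gcd(5, 23):
23 = 4·5 + 3
5 = 1·3 + 2
3 = 1·2 + 1
2 = 2·1 + 0
gcd = 1, so a unique solution mod 23 exists.
Back-substitute for the Bézout coefficients:
1 = 3 − 2
1 = −5 + 2·3
1 = 2·23 − 9·5
So 5·(-9) ≡ 1 (mod 23), giving 5⁻¹ ≡ 14.
x ≡ 5⁻¹·6 ≡ 14·6 ≡ 15 (mod 23).

15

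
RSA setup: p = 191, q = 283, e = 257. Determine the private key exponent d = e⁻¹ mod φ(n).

φ(n) = (p−1)(q−1) = 190·282 = 53580.
Need d with 257·d ≡ 1 (mod 53580). Apply the extended Euclidean algorithm:
53580 = 208×257 + 124
257 = 2×124 + 9
124 = 13×9 + 7
9 = 1×7 + 2
7 = 3×2 + 1
2 = 2×1 + 0
Back-substitute:
1 = 7 − 3·2
1 = −3·9 + 4·7
1 = 4·124 − 55·9
1 = −55·257 + 114·124
1 = 114·53580 − 23767·257
So 257·(-23767) ≡ 1 (mod 53580), hence d ≡ -23767 ≡ 29813 (mod 53580).

29813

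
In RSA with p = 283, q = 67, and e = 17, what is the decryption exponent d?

φ(n) = (p−1)(q−1) = 282·66 = 18612.
Need d with 17·d ≡ 1 (mod 18612). Apply the extended Euclidean algorithm:
18612 = 1094×17 + 14
17 = 1×14 + 3
14 = 4×3 + 2
3 = 1×2 + 1
2 = 2×1 + 0
Back-substitute:
1 = 3 − 2
1 = −14 + 5·3
1 = 5·17 − 6·14
1 = −6·18612 + 6569·17
So 17·6569 ≡ 1 (mod 18612), hence d = 6569.

6569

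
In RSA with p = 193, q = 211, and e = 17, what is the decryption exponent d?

φ(n) = (p−1)(q−1) = 192·210 = 40320.
Need d with 17·d ≡ 1 (mod 40320). Apply the extended Euclidean algorithm:
40320 = 2371·17 + 13
17 = 1·13 + 4
13 = 3·4 + 1
4 = 4·1 + 0
Back-substitute:
1 = 13 − 3·4
1 = −3·17 + 4·13
1 = 4·40320 − 9487·17
So 17·(-9487) ≡ 1 (mod 40320), hence d ≡ -9487 ≡ 30833 (mod 40320).

30833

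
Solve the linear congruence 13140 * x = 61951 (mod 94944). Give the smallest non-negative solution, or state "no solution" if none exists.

no solution

gcd(13140, 94944):
94944 = 7*13140 + 2964
13140 = 4*2964 + 1284
2964 = 2*1284 + 396
1284 = 3*396 + 96
396 = 4*96 + 12
96 = 8*12 + 0
gcd = 12, but 12 ∤ 61951, so the congruence has no solution.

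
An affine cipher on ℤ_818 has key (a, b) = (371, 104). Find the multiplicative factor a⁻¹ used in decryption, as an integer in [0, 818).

635

Run Euclid on (818, 371):
818 = 2*371 + 76
371 = 4*76 + 67
76 = 1*67 + 9
67 = 7*9 + 4
9 = 2*4 + 1
4 = 4*1 + 0
gcd = 1, so the inverse exists. Back-substitute:
1 = 9 − 2·4
1 = −2·67 + 15·9
1 = 15·76 − 17·67
1 = −17·371 + 83·76
1 = 83·818 − 183·371
Thus 371·(-183) ≡ 1 (mod 818); reducing, -183 mod 818 = 635.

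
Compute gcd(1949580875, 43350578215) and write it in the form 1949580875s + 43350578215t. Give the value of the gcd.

5

Euclidean algorithm:
43350578215 = 22·1949580875 + 459798965
1949580875 = 4·459798965 + 110385015
459798965 = 4·110385015 + 18258905
110385015 = 6·18258905 + 831585
18258905 = 21·831585 + 795620
831585 = 1·795620 + 35965
795620 = 22·35965 + 4390
35965 = 8·4390 + 845
4390 = 5·845 + 165
845 = 5·165 + 20
165 = 8·20 + 5
20 = 4·5 + 0
gcd(1949580875, 43350578215) = 5.
Working backward:
5 = 165 − 8·20
5 = −8·845 + 41·165
5 = 41·4390 − 213·845
5 = −213·35965 + 1745·4390
5 = 1745·795620 − 38603·35965
5 = −38603·831585 + 40348·795620
5 = 40348·18258905 − 885911·831585
5 = −885911·110385015 + 5355814·18258905
5 = 5355814·459798965 − 22309167·110385015
5 = −22309167·1949580875 + 94592482·459798965
5 = 94592482·43350578215 − 2103343771·1949580875
So 5 = (94592482)·43350578215 + (-2103343771)·1949580875.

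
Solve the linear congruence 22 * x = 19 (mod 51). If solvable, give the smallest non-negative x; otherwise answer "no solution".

First find gcd(22, 51):
51 = 2×22 + 7
22 = 3×7 + 1
7 = 7×1 + 0
gcd = 1, so a unique solution mod 51 exists.
Back-substitute for the Bézout coefficients:
1 = 22 − 3·7
1 = −3·51 + 7·22
So 22·(7) ≡ 1 (mod 51), giving 22⁻¹ ≡ 7.
x ≡ 22⁻¹·19 ≡ 7·19 ≡ 31 (mod 51).

31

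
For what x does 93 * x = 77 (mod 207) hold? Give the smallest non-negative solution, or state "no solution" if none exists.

no solution

gcd(93, 207):
207 = 2·93 + 21
93 = 4·21 + 9
21 = 2·9 + 3
9 = 3·3 + 0
gcd = 3, but 3 ∤ 77, so the congruence has no solution.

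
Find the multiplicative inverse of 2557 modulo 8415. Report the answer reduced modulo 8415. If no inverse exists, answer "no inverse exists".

Run Euclid on (8415, 2557):
8415 = 3*2557 + 744
2557 = 3*744 + 325
744 = 2*325 + 94
325 = 3*94 + 43
94 = 2*43 + 8
43 = 5*8 + 3
8 = 2*3 + 2
3 = 1*2 + 1
2 = 2*1 + 0
Since gcd(2557, 8415) = 1, back-substitute to write 1 as a combination:
1 = 3 − 2
1 = −8 + 3·3
1 = 3·43 − 16·8
1 = −16·94 + 35·43
1 = 35·325 − 121·94
1 = −121·744 + 277·325
1 = 277·2557 − 952·744
1 = −952·8415 + 3133·2557
So 2557·3133 ≡ 1 (mod 8415).

3133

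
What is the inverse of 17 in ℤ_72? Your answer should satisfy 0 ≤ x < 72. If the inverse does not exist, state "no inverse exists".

gcd(72, 17) by repeated division:
72 = 4·17 + 4
17 = 4·4 + 1
4 = 4·1 + 0
Since gcd(17, 72) = 1, back-substitute to write 1 as a combination:
1 = 17 − 4·4
1 = −4·72 + 17·17
So 17·17 ≡ 1 (mod 72).

17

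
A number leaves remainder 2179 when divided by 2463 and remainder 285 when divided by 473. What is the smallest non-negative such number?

548965

Write x = 2179 + 2463·k. Then 2463·k ≡ 285 − 2179 ≡ 471 (mod 473).
Need 2463⁻¹ mod 473. Extended Euclid on (473, 98):
473 = 4×98 + 81
98 = 1×81 + 17
81 = 4×17 + 13
17 = 1×13 + 4
13 = 3×4 + 1
4 = 4×1 + 0
Back-substitute:
1 = 13 − 3·4
1 = −3·17 + 4·13
1 = 4·81 − 19·17
1 = −19·98 + 23·81
1 = 23·473 − 111·98
2463⁻¹ ≡ 362 (mod 473), so k ≡ 362·471 ≡ 222 (mod 473).
x = 2179 + 2463·222 = 548965.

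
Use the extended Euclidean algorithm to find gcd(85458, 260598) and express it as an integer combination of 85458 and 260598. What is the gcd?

Euclidean algorithm:
260598 = 3*85458 + 4224
85458 = 20*4224 + 978
4224 = 4*978 + 312
978 = 3*312 + 42
312 = 7*42 + 18
42 = 2*18 + 6
18 = 3*6 + 0
gcd(85458, 260598) = 6.
Back-substituting:
6 = 42 − 2·18
6 = −2·312 + 15·42
6 = 15·978 − 47·312
6 = −47·4224 + 203·978
6 = 203·85458 − 4107·4224
6 = −4107·260598 + 12524·85458
So 6 = (-4107)·260598 + (12524)·85458.

6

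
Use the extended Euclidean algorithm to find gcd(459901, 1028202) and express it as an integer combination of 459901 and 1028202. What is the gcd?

1

Euclidean algorithm:
1028202 = 2×459901 + 108400
459901 = 4×108400 + 26301
108400 = 4×26301 + 3196
26301 = 8×3196 + 733
3196 = 4×733 + 264
733 = 2×264 + 205
264 = 1×205 + 59
205 = 3×59 + 28
59 = 2×28 + 3
28 = 9×3 + 1
3 = 3×1 + 0
gcd(459901, 1028202) = 1.
Express as a combination:
1 = 28 − 9·3
1 = −9·59 + 19·28
1 = 19·205 − 66·59
1 = −66·264 + 85·205
1 = 85·733 − 236·264
1 = −236·3196 + 1029·733
1 = 1029·26301 − 8468·3196
1 = −8468·108400 + 34901·26301
1 = 34901·459901 − 148072·108400
1 = −148072·1028202 + 331045·459901
So 1 = (-148072)·1028202 + (331045)·459901.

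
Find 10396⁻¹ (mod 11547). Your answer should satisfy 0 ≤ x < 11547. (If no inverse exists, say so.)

Extended Euclidean algorithm:
11547 = 1·10396 + 1151
10396 = 9·1151 + 37
1151 = 31·37 + 4
37 = 9·4 + 1
4 = 4·1 + 0
gcd = 1, so the inverse exists. Back-substitute:
1 = 37 − 9·4
1 = −9·1151 + 280·37
1 = 280·10396 − 2529·1151
1 = −2529·11547 + 2809·10396
So 10396·2809 ≡ 1 (mod 11547).

2809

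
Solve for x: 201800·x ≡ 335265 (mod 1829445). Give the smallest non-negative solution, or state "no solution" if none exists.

First find gcd(201800, 1829445):
1829445 = 9*201800 + 13245
201800 = 15*13245 + 3125
13245 = 4*3125 + 745
3125 = 4*745 + 145
745 = 5*145 + 20
145 = 7*20 + 5
20 = 4*5 + 0
gcd = 5 and 5 | 335265, so solutions exist. Divide through by 5: 40360x ≡ 67053 (mod 365889).
Now find 40360⁻¹ mod 365889:
365889 = 9·40360 + 2649
40360 = 15·2649 + 625
2649 = 4·625 + 149
625 = 4·149 + 29
149 = 5·29 + 4
29 = 7·4 + 1
4 = 4·1 + 0
Back-substitute:
1 = 29 − 7·4
1 = −7·149 + 36·29
1 = 36·625 − 151·149
1 = −151·2649 + 640·625
1 = 640·40360 − 9751·2649
1 = −9751·365889 + 88399·40360
So 40360⁻¹ ≡ 88399 (mod 365889).
Then x ≡ 88399·67053 ≡ 16347 (mod 365889); the smallest non-negative solution is x = 16347.

16347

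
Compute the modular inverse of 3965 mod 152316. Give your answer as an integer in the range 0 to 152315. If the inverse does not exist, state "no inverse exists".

18785

gcd(152316, 3965) by repeated division:
152316 = 38*3965 + 1646
3965 = 2*1646 + 673
1646 = 2*673 + 300
673 = 2*300 + 73
300 = 4*73 + 8
73 = 9*8 + 1
8 = 8*1 + 0
gcd = 1, so the inverse exists. Back-substitute:
1 = 73 − 9·8
1 = −9·300 + 37·73
1 = 37·673 − 83·300
1 = −83·1646 + 203·673
1 = 203·3965 − 489·1646
1 = −489·152316 + 18785·3965
So 3965·18785 ≡ 1 (mod 152316).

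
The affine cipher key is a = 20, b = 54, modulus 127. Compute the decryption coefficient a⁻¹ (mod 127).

Extended Euclidean algorithm:
127 = 6·20 + 7
20 = 2·7 + 6
7 = 1·6 + 1
6 = 6·1 + 0
Since gcd(20, 127) = 1, back-substitute to write 1 as a combination:
1 = 7 − 6
1 = −20 + 3·7
1 = 3·127 − 19·20
So 20·(-19) ≡ 1 (mod 127), and -19 ≡ 108 (mod 127).

108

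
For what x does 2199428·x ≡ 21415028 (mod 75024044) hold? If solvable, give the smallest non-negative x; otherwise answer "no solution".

First find gcd(2199428, 75024044):
75024044 = 34·2199428 + 243492
2199428 = 9·243492 + 8000
243492 = 30·8000 + 3492
8000 = 2·3492 + 1016
3492 = 3·1016 + 444
1016 = 2·444 + 128
444 = 3·128 + 60
128 = 2·60 + 8
60 = 7·8 + 4
8 = 2·4 + 0
gcd = 4 and 4 | 21415028, so solutions exist. Divide through by 4: 549857x ≡ 5353757 (mod 18756011).
Now find 549857⁻¹ mod 18756011:
18756011 = 34*549857 + 60873
549857 = 9*60873 + 2000
60873 = 30*2000 + 873
2000 = 2*873 + 254
873 = 3*254 + 111
254 = 2*111 + 32
111 = 3*32 + 15
32 = 2*15 + 2
15 = 7*2 + 1
2 = 2*1 + 0
Back-substitute:
1 = 15 − 7·2
1 = −7·32 + 15·15
1 = 15·111 − 52·32
1 = −52·254 + 119·111
1 = 119·873 − 409·254
1 = −409·2000 + 937·873
1 = 937·60873 − 28519·2000
1 = −28519·549857 + 257608·60873
1 = 257608·18756011 − 8787191·549857
So 549857·(-8787191) ≡ 1 (mod 18756011), i.e. 549857⁻¹ ≡ 9968820.
Then x ≡ 9968820·5353757 ≡ 16680009 (mod 18756011); the smallest non-negative solution is x = 16680009.

16680009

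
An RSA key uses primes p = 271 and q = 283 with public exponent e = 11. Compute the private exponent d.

41531

φ(n) = (p−1)(q−1) = 270·282 = 76140.
Need d with 11·d ≡ 1 (mod 76140). Apply the extended Euclidean algorithm:
76140 = 6921×11 + 9
11 = 1×9 + 2
9 = 4×2 + 1
2 = 2×1 + 0
Back-substitute:
1 = 9 − 4·2
1 = −4·11 + 5·9
1 = 5·76140 − 34609·11
So 11·(-34609) ≡ 1 (mod 76140), hence d ≡ -34609 ≡ 41531 (mod 76140).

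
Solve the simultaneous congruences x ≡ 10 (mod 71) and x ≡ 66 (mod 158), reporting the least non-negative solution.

Write x = 10 + 71·k. Then 71·k ≡ 66 − 10 ≡ 56 (mod 158).
Need 71⁻¹ mod 158. Extended Euclid on (158, 71):
158 = 2×71 + 16
71 = 4×16 + 7
16 = 2×7 + 2
7 = 3×2 + 1
2 = 2×1 + 0
Back-substitute:
1 = 7 − 3·2
1 = −3·16 + 7·7
1 = 7·71 − 31·16
1 = −31·158 + 69·71
71⁻¹ ≡ 69 (mod 158), so k ≡ 69·56 ≡ 72 (mod 158).
x = 10 + 71·72 = 5122.

5122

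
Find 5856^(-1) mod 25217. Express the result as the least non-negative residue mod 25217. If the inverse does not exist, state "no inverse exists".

Extended Euclidean algorithm:
25217 = 4*5856 + 1793
5856 = 3*1793 + 477
1793 = 3*477 + 362
477 = 1*362 + 115
362 = 3*115 + 17
115 = 6*17 + 13
17 = 1*13 + 4
13 = 3*4 + 1
4 = 4*1 + 0
gcd = 1, so the inverse exists. Back-substitute:
1 = 13 − 3·4
1 = −3·17 + 4·13
1 = 4·115 − 27·17
1 = −27·362 + 85·115
1 = 85·477 − 112·362
1 = −112·1793 + 421·477
1 = 421·5856 − 1375·1793
1 = −1375·25217 + 5921·5856
So 5856·5921 ≡ 1 (mod 25217).

5921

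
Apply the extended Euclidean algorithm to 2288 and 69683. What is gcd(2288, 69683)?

Apply Euclid's algorithm to 69683 and 2288:
69683 = 30*2288 + 1043
2288 = 2*1043 + 202
1043 = 5*202 + 33
202 = 6*33 + 4
33 = 8*4 + 1
4 = 4*1 + 0
gcd(2288, 69683) = 1.
Express as a combination:
1 = 33 − 8·4
1 = −8·202 + 49·33
1 = 49·1043 − 253·202
1 = −253·2288 + 555·1043
1 = 555·69683 − 16903·2288
So 1 = (555)·69683 + (-16903)·2288.

1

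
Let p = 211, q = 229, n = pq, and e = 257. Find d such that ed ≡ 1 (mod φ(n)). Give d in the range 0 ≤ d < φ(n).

φ(n) = (p−1)(q−1) = 210·228 = 47880.
Need d with 257·d ≡ 1 (mod 47880). Apply the extended Euclidean algorithm:
47880 = 186·257 + 78
257 = 3·78 + 23
78 = 3·23 + 9
23 = 2·9 + 5
9 = 1·5 + 4
5 = 1·4 + 1
4 = 4·1 + 0
Back-substitute:
1 = 5 − 4
1 = −9 + 2·5
1 = 2·23 − 5·9
1 = −5·78 + 17·23
1 = 17·257 − 56·78
1 = −56·47880 + 10433·257
So 257·10433 ≡ 1 (mod 47880), hence d = 10433.

10433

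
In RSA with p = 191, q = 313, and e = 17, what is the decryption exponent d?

φ(n) = (p−1)(q−1) = 190·312 = 59280.
Need d with 17·d ≡ 1 (mod 59280). Apply the extended Euclidean algorithm:
59280 = 3487×17 + 1
17 = 17×1 + 0
Back-substitute:
1 = 59280 − 3487·17
So 17·(-3487) ≡ 1 (mod 59280), hence d ≡ -3487 ≡ 55793 (mod 59280).

55793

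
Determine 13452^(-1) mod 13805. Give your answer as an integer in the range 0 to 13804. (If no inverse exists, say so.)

Extended Euclidean algorithm:
13805 = 1*13452 + 353
13452 = 38*353 + 38
353 = 9*38 + 11
38 = 3*11 + 5
11 = 2*5 + 1
5 = 5*1 + 0
Since gcd(13452, 13805) = 1, back-substitute to write 1 as a combination:
1 = 11 − 2·5
1 = −2·38 + 7·11
1 = 7·353 − 65·38
1 = −65·13452 + 2477·353
1 = 2477·13805 − 2542·13452
Hence 13452⁻¹ ≡ -2542 ≡ 11263 (mod 13805).

11263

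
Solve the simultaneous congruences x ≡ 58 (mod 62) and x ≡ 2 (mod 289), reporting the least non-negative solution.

5204

Write x = 58 + 62·k. Then 62·k ≡ 2 − 58 ≡ 233 (mod 289).
Need 62⁻¹ mod 289. Extended Euclid on (289, 62):
289 = 4*62 + 41
62 = 1*41 + 21
41 = 1*21 + 20
21 = 1*20 + 1
20 = 20*1 + 0
Back-substitute:
1 = 21 − 20
1 = −41 + 2·21
1 = 2·62 − 3·41
1 = −3·289 + 14·62
62⁻¹ ≡ 14 (mod 289), so k ≡ 14·233 ≡ 83 (mod 289).
x = 58 + 62·83 = 5204.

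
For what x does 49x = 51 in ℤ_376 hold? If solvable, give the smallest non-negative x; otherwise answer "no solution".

First find gcd(49, 376):
376 = 7·49 + 33
49 = 1·33 + 16
33 = 2·16 + 1
16 = 16·1 + 0
gcd = 1, so a unique solution mod 376 exists.
Back-substitute for the Bézout coefficients:
1 = 33 − 2·16
1 = −2·49 + 3·33
1 = 3·376 − 23·49
So 49·(-23) ≡ 1 (mod 376), giving 49⁻¹ ≡ 353.
x ≡ 49⁻¹·51 ≡ 353·51 ≡ 331 (mod 376).

331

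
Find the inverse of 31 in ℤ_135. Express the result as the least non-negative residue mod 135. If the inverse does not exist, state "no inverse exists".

Apply the Euclidean algorithm to 135 and 31:
135 = 4·31 + 11
31 = 2·11 + 9
11 = 1·9 + 2
9 = 4·2 + 1
2 = 2·1 + 0
Since gcd(31, 135) = 1, back-substitute to write 1 as a combination:
1 = 9 − 4·2
1 = −4·11 + 5·9
1 = 5·31 − 14·11
1 = −14·135 + 61·31
So 31·61 ≡ 1 (mod 135).

61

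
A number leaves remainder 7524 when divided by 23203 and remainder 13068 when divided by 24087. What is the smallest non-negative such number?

Write x = 7524 + 23203·k. Then 23203·k ≡ 13068 − 7524 ≡ 5544 (mod 24087).
Need 23203⁻¹ mod 24087. Extended Euclid on (24087, 23203):
24087 = 1*23203 + 884
23203 = 26*884 + 219
884 = 4*219 + 8
219 = 27*8 + 3
8 = 2*3 + 2
3 = 1*2 + 1
2 = 2*1 + 0
Back-substitute:
1 = 3 − 2
1 = −8 + 3·3
1 = 3·219 − 82·8
1 = −82·884 + 331·219
1 = 331·23203 − 8688·884
1 = −8688·24087 + 9019·23203
23203⁻¹ ≡ 9019 (mod 24087), so k ≡ 9019·5544 ≡ 20811 (mod 24087).
x = 7524 + 23203·20811 = 482885157.

482885157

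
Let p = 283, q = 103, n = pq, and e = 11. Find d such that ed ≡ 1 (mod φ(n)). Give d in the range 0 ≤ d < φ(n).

φ(n) = (p−1)(q−1) = 282·102 = 28764.
Need d with 11·d ≡ 1 (mod 28764). Apply the extended Euclidean algorithm:
28764 = 2614×11 + 10
11 = 1×10 + 1
10 = 10×1 + 0
Back-substitute:
1 = 11 − 10
1 = −28764 + 2615·11
So 11·2615 ≡ 1 (mod 28764), hence d = 2615.

2615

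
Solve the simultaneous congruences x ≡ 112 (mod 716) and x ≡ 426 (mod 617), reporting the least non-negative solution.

Write x = 112 + 716·k. Then 716·k ≡ 426 − 112 ≡ 314 (mod 617).
Need 716⁻¹ mod 617. Extended Euclid on (617, 99):
617 = 6×99 + 23
99 = 4×23 + 7
23 = 3×7 + 2
7 = 3×2 + 1
2 = 2×1 + 0
Back-substitute:
1 = 7 − 3·2
1 = −3·23 + 10·7
1 = 10·99 − 43·23
1 = −43·617 + 268·99
716⁻¹ ≡ 268 (mod 617), so k ≡ 268·314 ≡ 240 (mod 617).
x = 112 + 716·240 = 171952.

171952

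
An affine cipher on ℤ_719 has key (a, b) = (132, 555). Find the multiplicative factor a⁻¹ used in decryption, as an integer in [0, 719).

gcd(719, 132) by repeated division:
719 = 5·132 + 59
132 = 2·59 + 14
59 = 4·14 + 3
14 = 4·3 + 2
3 = 1·2 + 1
2 = 2·1 + 0
Since gcd(132, 719) = 1, back-substitute to write 1 as a combination:
1 = 3 − 2
1 = −14 + 5·3
1 = 5·59 − 21·14
1 = −21·132 + 47·59
1 = 47·719 − 256·132
So 132·(-256) ≡ 1 (mod 719), and -256 ≡ 463 (mod 719).

463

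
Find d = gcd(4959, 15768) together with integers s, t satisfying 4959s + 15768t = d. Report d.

Repeated division:
15768 = 3*4959 + 891
4959 = 5*891 + 504
891 = 1*504 + 387
504 = 1*387 + 117
387 = 3*117 + 36
117 = 3*36 + 9
36 = 4*9 + 0
gcd(4959, 15768) = 9.
Back-substituting:
9 = 117 − 3·36
9 = −3·387 + 10·117
9 = 10·504 − 13·387
9 = −13·891 + 23·504
9 = 23·4959 − 128·891
9 = −128·15768 + 407·4959
So 9 = (-128)·15768 + (407)·4959.

9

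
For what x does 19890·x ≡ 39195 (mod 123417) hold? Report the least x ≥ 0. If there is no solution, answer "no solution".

12505

First find gcd(19890, 123417):
123417 = 6·19890 + 4077
19890 = 4·4077 + 3582
4077 = 1·3582 + 495
3582 = 7·495 + 117
495 = 4·117 + 27
117 = 4·27 + 9
27 = 3·9 + 0
gcd = 9 and 9 | 39195, so solutions exist. Divide through by 9: 2210x ≡ 4355 (mod 13713).
Now find 2210⁻¹ mod 13713:
13713 = 6·2210 + 453
2210 = 4·453 + 398
453 = 1·398 + 55
398 = 7·55 + 13
55 = 4·13 + 3
13 = 4·3 + 1
3 = 3·1 + 0
Back-substitute:
1 = 13 − 4·3
1 = −4·55 + 17·13
1 = 17·398 − 123·55
1 = −123·453 + 140·398
1 = 140·2210 − 683·453
1 = −683·13713 + 4238·2210
So 2210⁻¹ ≡ 4238 (mod 13713).
Then x ≡ 4238·4355 ≡ 12505 (mod 13713); the smallest non-negative solution is x = 12505.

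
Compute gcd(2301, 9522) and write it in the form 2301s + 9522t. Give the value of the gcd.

Euclidean algorithm:
9522 = 4×2301 + 318
2301 = 7×318 + 75
318 = 4×75 + 18
75 = 4×18 + 3
18 = 6×3 + 0
gcd(2301, 9522) = 3.
Express as a combination:
3 = 75 − 4·18
3 = −4·318 + 17·75
3 = 17·2301 − 123·318
3 = −123·9522 + 509·2301
So 3 = (-123)·9522 + (509)·2301.

3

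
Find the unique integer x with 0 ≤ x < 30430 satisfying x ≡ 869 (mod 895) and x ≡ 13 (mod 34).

16979

Write x = 869 + 895·k. Then 895·k ≡ 13 − 869 ≡ 28 (mod 34).
Need 895⁻¹ mod 34. Extended Euclid on (34, 11):
34 = 3*11 + 1
11 = 11*1 + 0
Back-substitute:
1 = 34 − 3·11
895⁻¹ ≡ 31 (mod 34), so k ≡ 31·28 ≡ 18 (mod 34).
x = 869 + 895·18 = 16979.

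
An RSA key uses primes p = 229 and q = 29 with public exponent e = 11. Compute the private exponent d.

4643

φ(n) = (p−1)(q−1) = 228·28 = 6384.
Need d with 11·d ≡ 1 (mod 6384). Apply the extended Euclidean algorithm:
6384 = 580×11 + 4
11 = 2×4 + 3
4 = 1×3 + 1
3 = 3×1 + 0
Back-substitute:
1 = 4 − 3
1 = −11 + 3·4
1 = 3·6384 − 1741·11
So 11·(-1741) ≡ 1 (mod 6384), hence d ≡ -1741 ≡ 4643 (mod 6384).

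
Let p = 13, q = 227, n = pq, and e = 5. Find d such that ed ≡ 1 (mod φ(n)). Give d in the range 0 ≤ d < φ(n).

1085

φ(n) = (p−1)(q−1) = 12·226 = 2712.
Need d with 5·d ≡ 1 (mod 2712). Apply the extended Euclidean algorithm:
2712 = 542×5 + 2
5 = 2×2 + 1
2 = 2×1 + 0
Back-substitute:
1 = 5 − 2·2
1 = −2·2712 + 1085·5
So 5·1085 ≡ 1 (mod 2712), hence d = 1085.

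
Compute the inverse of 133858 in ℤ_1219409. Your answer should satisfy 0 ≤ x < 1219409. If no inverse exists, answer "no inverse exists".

128857

gcd(1219409, 133858) by repeated division:
1219409 = 9*133858 + 14687
133858 = 9*14687 + 1675
14687 = 8*1675 + 1287
1675 = 1*1287 + 388
1287 = 3*388 + 123
388 = 3*123 + 19
123 = 6*19 + 9
19 = 2*9 + 1
9 = 9*1 + 0
gcd = 1, so the inverse exists. Back-substitute:
1 = 19 − 2·9
1 = −2·123 + 13·19
1 = 13·388 − 41·123
1 = −41·1287 + 136·388
1 = 136·1675 − 177·1287
1 = −177·14687 + 1552·1675
1 = 1552·133858 − 14145·14687
1 = −14145·1219409 + 128857·133858
So 133858·128857 ≡ 1 (mod 1219409).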